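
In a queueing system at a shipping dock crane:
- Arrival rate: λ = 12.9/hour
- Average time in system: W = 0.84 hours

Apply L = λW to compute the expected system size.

Little's Law: L = λW
L = 12.9 × 0.84 = 10.8360 containers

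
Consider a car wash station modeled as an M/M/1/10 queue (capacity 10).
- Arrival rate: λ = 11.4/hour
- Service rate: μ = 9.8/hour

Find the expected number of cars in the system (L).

ρ = λ/μ = 11.4/9.8 = 1.163265
P₀ = (1-ρ)/(1-ρ^(K+1)) = (1-1.163265)/(1-1.163265^11) = -0.16326/-4.2780 = 0.03816
P_K = P₀×ρ^K = 0.038164 × 1.163265^10 = 0.038164 × 4.5372 = 0.1732
L = ρ[1 - (K+1)ρ^K + Kρ^(K+1)] / [(1-ρ)(1-ρ^(K+1))]
L = 1.163265 × (1 - 11×4.537186 + 10×5.277950) / ((1 - 1.163265) × (1 - 5.277950)) = 6.4463 cars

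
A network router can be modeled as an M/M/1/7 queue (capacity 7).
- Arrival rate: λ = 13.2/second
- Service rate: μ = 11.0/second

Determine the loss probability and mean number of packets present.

ρ = λ/μ = 13.2/11.0 = 1.2000
P₀ = (1-ρ)/(1-ρ^(K+1)) = (1-1.2000)/(1-1.2000^8) = -0.2000/-3.2998 = 0.06061
P_K = P₀×ρ^K = 0.06061 × 1.2000^7 = 0.06061 × 3.5832 = 0.2172
Blocking probability P_7 = 0.2172 (21.72%)
L = ρ[1 - (K+1)ρ^K + Kρ^(K+1)] / [(1-ρ)(1-ρ^(K+1))]
L = 1.2000 × (1 - 8×3.58318 + 7×4.29982) / ((1 - 1.2000) × (1 - 4.29982)) = 4.4244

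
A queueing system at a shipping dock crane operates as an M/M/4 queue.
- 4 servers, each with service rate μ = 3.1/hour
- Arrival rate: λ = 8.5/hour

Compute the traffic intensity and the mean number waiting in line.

Traffic intensity: ρ = λ/(cμ) = 8.5/(4×3.1) = 0.6855
Since ρ = 0.6855 < 1, system is stable.
Offered load a = λ/μ = cρ = 8.5/3.1 = 2.7419
P₀ = [ Σₙ₌₀^3 aⁿ/n! + a^4/(4!(1-ρ)) ]⁻¹
Σ = a^0/0! + a^1/1! + a^2/2! + a^3/3! = 1.00000 + 2.74194 + 3.75911 + 3.43574 = 10.9368
a^4/(4!(1-ρ)) = 56.5235/(24 × 0.314516) = 7.4882
P₀ = 1/(10.9368 + 7.4882) = 0.05427
Lq = P₀·a^4·ρ / (4!(1-ρ)²) = 0.054274 × 56.5235 × 0.68548 / (24 × 0.098920) = 0.8858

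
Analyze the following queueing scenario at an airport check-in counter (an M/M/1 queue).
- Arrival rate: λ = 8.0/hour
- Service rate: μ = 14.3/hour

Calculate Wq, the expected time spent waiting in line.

First, compute utilization: ρ = λ/μ = 8.0/14.3 = 0.5594
For M/M/1: Wq = λ/(μ(μ-λ))
Wq = 8.0/(14.3 × (14.3-8.0))
Wq = 8.0/(14.3 × 6.30)
Wq = 0.08880 hours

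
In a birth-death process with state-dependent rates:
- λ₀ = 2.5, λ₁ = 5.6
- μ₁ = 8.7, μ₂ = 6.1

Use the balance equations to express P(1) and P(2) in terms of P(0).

Balance equations:
State 0: λ₀P₀ = μ₁P₁ → P₁ = (λ₀/μ₁)P₀ = (2.5/8.7)P₀ = 0.2874P₀
State 1: P₂ = (λ₀λ₁)/(μ₁μ₂)P₀ = (2.5×5.6)/(8.7×6.1)P₀ = 0.2638P₀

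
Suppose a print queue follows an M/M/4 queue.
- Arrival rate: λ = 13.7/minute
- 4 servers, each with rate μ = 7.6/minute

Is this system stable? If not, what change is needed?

Stability requires ρ = λ/(cμ) < 1
ρ = 13.7/(4 × 7.6) = 13.7/30.40 = 0.4507
Since 0.4507 < 1, the system is STABLE.
The servers are busy 45.07% of the time.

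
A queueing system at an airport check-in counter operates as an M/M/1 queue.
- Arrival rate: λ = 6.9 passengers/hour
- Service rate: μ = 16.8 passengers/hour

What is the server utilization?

Server utilization: ρ = λ/μ
ρ = 6.9/16.8 = 0.4107
The server is busy 41.07% of the time.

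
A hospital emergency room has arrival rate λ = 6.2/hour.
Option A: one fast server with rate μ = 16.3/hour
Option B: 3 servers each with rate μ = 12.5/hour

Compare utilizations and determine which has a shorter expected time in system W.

Option A: single server μ = 16.3 (M/M/1)
  ρ_A = 6.2/16.3 = 0.3804
  W_A = 1/(μ-λ) = 1/(16.3-6.2) = 1/10.10 = 0.09901

Option B: 3 servers μ = 12.5 (M/M/3)
  ρ_B = λ/(cμ) = 6.2/(3×12.5) = 0.1653
  Offered load a = λ/μ = cρ = 6.2/12.5 = 0.4960
  P₀ = [ Σₙ₌₀^2 aⁿ/n! + a^3/(3!(1-ρ)) ]⁻¹
  Σ = a^0/0! + a^1/1! + a^2/2! = 1.0000 + 0.4960 + 0.1230 = 1.6190
  a^3/(3!(1-ρ)) = 0.122024/(6 × 0.834667) = 0.02437
  P₀ = 1/(1.6190 + 0.02437) = 0.6085
  Lq = P₀·a^3·ρ / (3!(1-ρ)²) = 0.60850 × 0.12202 × 0.16533 / (6 × 0.69667) = 0.002937
  Wq_B = Lq/λ = 0.002937/6.2 = 0.0004737
  W_B = Wq_B + 1/μ = 0.0004737 + 0.08000 = 0.08047

Since W_B = 0.08047 < W_A = 0.09901, Option B (multiple servers) has the shorter time in system.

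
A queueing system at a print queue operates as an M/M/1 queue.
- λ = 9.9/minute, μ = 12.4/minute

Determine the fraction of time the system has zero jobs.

ρ = λ/μ = 9.9/12.4 = 0.7984
P(0) = 1 - ρ = 1 - 0.7984 = 0.2016
The server is idle 20.16% of the time.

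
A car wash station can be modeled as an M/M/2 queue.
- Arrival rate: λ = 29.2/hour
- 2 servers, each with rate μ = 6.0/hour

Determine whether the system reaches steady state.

Stability requires ρ = λ/(cμ) < 1
ρ = 29.2/(2 × 6.0) = 29.2/12.00 = 2.4333
Since 2.4333 ≥ 1, the system is UNSTABLE.
Need c > λ/μ = 29.2/6.0 = 4.87.
Minimum servers needed: c = 5.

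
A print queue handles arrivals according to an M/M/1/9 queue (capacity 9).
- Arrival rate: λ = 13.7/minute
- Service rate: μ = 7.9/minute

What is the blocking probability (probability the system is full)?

ρ = λ/μ = 13.7/7.9 = 1.734177
P₀ = (1-ρ)/(1-ρ^(K+1)) = (1-1.734177)/(1-1.734177^10) = -0.7342/-244.9995 = 0.002997
P_K = P₀×ρ^K = 0.002997 × 1.734177^9 = 0.002997 × 141.8537 = 0.4251
Blocking probability = 42.51%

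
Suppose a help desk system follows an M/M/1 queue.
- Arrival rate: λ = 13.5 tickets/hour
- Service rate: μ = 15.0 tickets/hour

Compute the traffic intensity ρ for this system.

Server utilization: ρ = λ/μ
ρ = 13.5/15.0 = 0.9000
The server is busy 90.00% of the time.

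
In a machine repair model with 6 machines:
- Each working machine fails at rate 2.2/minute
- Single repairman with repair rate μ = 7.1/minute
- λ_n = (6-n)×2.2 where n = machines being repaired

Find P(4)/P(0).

P(4)/P(0) = ∏_{i=0}^{4-1} λ_i/μ_{i+1}
= (6-0)×2.2/7.1 × (6-1)×2.2/7.1 × (6-2)×2.2/7.1 × (6-3)×2.2/7.1
= 3.3186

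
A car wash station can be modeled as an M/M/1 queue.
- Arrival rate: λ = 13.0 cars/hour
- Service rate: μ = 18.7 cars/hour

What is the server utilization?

Server utilization: ρ = λ/μ
ρ = 13.0/18.7 = 0.6952
The server is busy 69.52% of the time.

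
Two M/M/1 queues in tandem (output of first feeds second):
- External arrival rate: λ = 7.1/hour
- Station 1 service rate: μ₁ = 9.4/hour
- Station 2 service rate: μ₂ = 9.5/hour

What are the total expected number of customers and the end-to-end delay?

By Jackson's theorem, each station behaves as independent M/M/1.
Station 1: ρ₁ = 7.1/9.4 = 0.7553, L₁ = ρ₁/(1-ρ₁) = λ/(μ₁-λ) = 7.1/2.30 = 3.08696
Station 2: ρ₂ = 7.1/9.5 = 0.7474, L₂ = ρ₂/(1-ρ₂) = λ/(μ₂-λ) = 7.1/2.40 = 2.95833
Total: L = L₁ + L₂ = 3.08696 + 2.95833 = 6.04529
W = L/λ = 6.04529/7.1 = 0.8514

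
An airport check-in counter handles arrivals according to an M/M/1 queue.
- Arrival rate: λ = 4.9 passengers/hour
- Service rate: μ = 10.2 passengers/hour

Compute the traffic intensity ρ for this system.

Server utilization: ρ = λ/μ
ρ = 4.9/10.2 = 0.4804
The server is busy 48.04% of the time.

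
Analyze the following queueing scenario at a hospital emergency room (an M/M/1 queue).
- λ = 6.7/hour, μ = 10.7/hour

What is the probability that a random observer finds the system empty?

ρ = λ/μ = 6.7/10.7 = 0.6262
P(0) = 1 - ρ = 1 - 0.6262 = 0.3738
The server is idle 37.38% of the time.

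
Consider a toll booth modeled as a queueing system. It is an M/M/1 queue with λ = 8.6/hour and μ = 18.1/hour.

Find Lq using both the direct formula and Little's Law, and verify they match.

Method 1 (direct): Lq = λ²/(μ(μ-λ)) = 73.96/(18.1 × 9.50) = 0.4301

Method 2 (Little's Law):
W = 1/(μ-λ) = 1/9.50 = 0.10526
Wq = W - 1/μ = 0.10526 - 0.055249 = 0.05001
Lq = λWq = 8.6 × 0.05001 = 0.4301 ✔ (matches Method 1)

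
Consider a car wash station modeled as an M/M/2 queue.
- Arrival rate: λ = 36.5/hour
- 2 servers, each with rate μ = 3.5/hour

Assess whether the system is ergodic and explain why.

Stability requires ρ = λ/(cμ) < 1
ρ = 36.5/(2 × 3.5) = 36.5/7.00 = 5.2143
Since 5.2143 ≥ 1, the system is UNSTABLE.
Need c > λ/μ = 36.5/3.5 = 10.43.
Minimum servers needed: c = 11.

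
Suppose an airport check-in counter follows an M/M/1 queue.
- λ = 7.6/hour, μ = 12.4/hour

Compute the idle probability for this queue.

ρ = λ/μ = 7.6/12.4 = 0.6129
P(0) = 1 - ρ = 1 - 0.6129 = 0.3871
The server is idle 38.71% of the time.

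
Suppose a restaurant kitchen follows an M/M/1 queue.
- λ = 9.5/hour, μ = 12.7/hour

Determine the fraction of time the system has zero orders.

ρ = λ/μ = 9.5/12.7 = 0.7480
P(0) = 1 - ρ = 1 - 0.7480 = 0.2520
The server is idle 25.20% of the time.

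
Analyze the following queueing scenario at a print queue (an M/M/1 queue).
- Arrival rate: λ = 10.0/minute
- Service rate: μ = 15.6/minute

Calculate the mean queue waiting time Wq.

First, compute utilization: ρ = λ/μ = 10.0/15.6 = 0.6410
For M/M/1: Wq = λ/(μ(μ-λ))
Wq = 10.0/(15.6 × (15.6-10.0))
Wq = 10.0/(15.6 × 5.60)
Wq = 0.1145 minutes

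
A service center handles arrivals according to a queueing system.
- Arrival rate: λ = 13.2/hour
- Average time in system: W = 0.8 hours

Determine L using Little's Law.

Little's Law: L = λW
L = 13.2 × 0.8 = 10.5600 customers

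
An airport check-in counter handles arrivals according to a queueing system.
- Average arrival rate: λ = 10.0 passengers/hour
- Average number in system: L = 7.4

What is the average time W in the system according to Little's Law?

Little's Law: L = λW, so W = L/λ
W = 7.4/10.0 = 0.7400 hours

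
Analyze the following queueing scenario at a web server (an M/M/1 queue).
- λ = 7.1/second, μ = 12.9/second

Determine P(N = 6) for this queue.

ρ = λ/μ = 7.1/12.9 = 0.5504
P(n) = (1-ρ)ρⁿ
P(6) = (1-0.5504) × 0.5504^6
P(6) = 0.4496 × 0.02780
P(6) = 0.01250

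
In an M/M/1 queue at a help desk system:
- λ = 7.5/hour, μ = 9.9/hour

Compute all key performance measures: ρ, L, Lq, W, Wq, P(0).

Step 1: ρ = λ/μ = 7.5/9.9 = 0.7576
Step 2: L = λ/(μ-λ) = 7.5/2.40 = 3.1250
Step 3: Lq = λ²/(μ(μ-λ)) = 56.25/(9.9×2.40) = 2.3674
Step 4: W = 1/(μ-λ) = 1/2.40 = 0.41667
Step 5: Wq = λ/(μ(μ-λ)) = 7.5/(9.9×2.40) = 0.3157
Step 6: P(0) = 1-ρ = 0.2424
Verify: L = λW = 7.5×0.41667 = 3.1250 ✔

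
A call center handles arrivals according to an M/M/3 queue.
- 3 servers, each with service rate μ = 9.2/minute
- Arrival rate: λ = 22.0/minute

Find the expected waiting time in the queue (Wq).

Traffic intensity: ρ = λ/(cμ) = 22.0/(3×9.2) = 0.7971
Since ρ = 0.7971 < 1, system is stable.
Offered load a = λ/μ = cρ = 22.0/9.2 = 2.3913
P₀ = [ Σₙ₌₀^2 aⁿ/n! + a^3/(3!(1-ρ)) ]⁻¹
Σ = a^0/0! + a^1/1! + a^2/2! = 1.0000 + 2.3913 + 2.8592 = 6.2505
a^3/(3!(1-ρ)) = 13.6743/(6 × 0.2029) = 11.2324
P₀ = 1/(6.2505 + 11.2324) = 0.05720
Lq = P₀·a^3·ρ / (3!(1-ρ)²) = 0.05720 × 13.6743 × 0.7971 / (6 × 0.04117) = 2.5240
Wq = Lq/λ = 2.5240/22.0 = 0.1147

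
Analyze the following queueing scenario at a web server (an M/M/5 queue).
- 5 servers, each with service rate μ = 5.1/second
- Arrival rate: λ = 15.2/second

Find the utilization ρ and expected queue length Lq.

Traffic intensity: ρ = λ/(cμ) = 15.2/(5×5.1) = 0.5961
Since ρ = 0.5961 < 1, system is stable.
Offered load a = λ/μ = cρ = 15.2/5.1 = 2.9804
P₀ = [ Σₙ₌₀^4 aⁿ/n! + a^5/(5!(1-ρ)) ]⁻¹
Σ = a^0/0! + a^1/1! + a^2/2! + a^3/3! + a^4/4! = 1.0000 + 2.9804 + 4.4414 + 4.4123 + 3.2876 = 16.1217
a^5/(5!(1-ρ)) = 235.1620/(120 × 0.403922) = 4.8516
P₀ = 1/(16.1217 + 4.8516) = 0.04768
Lq = P₀·a^5·ρ / (5!(1-ρ)²) = 0.047680 × 235.1620 × 0.59608 / (120 × 0.16315) = 0.3414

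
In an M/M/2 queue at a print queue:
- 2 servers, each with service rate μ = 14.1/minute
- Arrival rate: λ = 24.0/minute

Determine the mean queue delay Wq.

Traffic intensity: ρ = λ/(cμ) = 24.0/(2×14.1) = 0.8511
Since ρ = 0.8511 < 1, system is stable.
Offered load a = λ/μ = cρ = 24.0/14.1 = 1.7021
P₀ = [ Σₙ₌₀^1 aⁿ/n! + a^2/(2!(1-ρ)) ]⁻¹
Σ = a^0/0! + a^1/1! = 1.0000 + 1.7021 = 2.7021
a^2/(2!(1-ρ)) = 2.897239/(2 × 0.1489362) = 9.7264
P₀ = 1/(2.7021 + 9.7264) = 0.08046
Lq = P₀·a^2·ρ / (2!(1-ρ)²) = 0.080460 × 2.8972 × 0.85106 / (2 × 0.022182) = 4.4719
Wq = Lq/λ = 4.4719/24.0 = 0.1863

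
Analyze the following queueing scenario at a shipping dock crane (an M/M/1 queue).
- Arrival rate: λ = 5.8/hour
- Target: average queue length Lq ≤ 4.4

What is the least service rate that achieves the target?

For M/M/1: Lq = λ²/(μ(μ-λ))
Need Lq ≤ 4.4, i.e. μ(μ-λ) ≥ λ²/4.4
μ² - 5.8μ - 33.64/4.4 ≥ 0  →  μ² - 5.8μ - 7.64545 ≥ 0
Quadratic formula (positive root): μ = [λ + √(λ² + 4×7.64545)]/2
Discriminant: 33.64 + 4×7.64545 = 64.2218, √64.2218 = 8.01385
μ ≥ (5.8 + 8.01385)/2 = 6.9069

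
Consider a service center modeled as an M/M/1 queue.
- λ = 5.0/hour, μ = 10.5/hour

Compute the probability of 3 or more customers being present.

ρ = λ/μ = 5.0/10.5 = 0.4762
P(N ≥ n) = ρⁿ
P(N ≥ 3) = 0.4762^3
P(N ≥ 3) = 0.1080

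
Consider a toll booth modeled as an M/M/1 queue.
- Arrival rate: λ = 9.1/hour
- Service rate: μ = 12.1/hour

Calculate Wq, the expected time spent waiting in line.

First, compute utilization: ρ = λ/μ = 9.1/12.1 = 0.7521
For M/M/1: Wq = λ/(μ(μ-λ))
Wq = 9.1/(12.1 × (12.1-9.1))
Wq = 9.1/(12.1 × 3.00)
Wq = 0.2507 hours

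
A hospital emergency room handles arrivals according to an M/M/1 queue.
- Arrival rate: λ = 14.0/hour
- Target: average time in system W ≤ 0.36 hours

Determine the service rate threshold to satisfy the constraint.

For M/M/1: W = 1/(μ-λ)
Need W ≤ 0.36, so 1/(μ-λ) ≤ 0.36
μ - λ ≥ 1/0.36 = 2.7778
μ ≥ 14.0 + 2.7778 = 16.7778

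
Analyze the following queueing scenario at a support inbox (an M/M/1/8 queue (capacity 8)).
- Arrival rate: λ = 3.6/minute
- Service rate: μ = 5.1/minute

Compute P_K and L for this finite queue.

ρ = λ/μ = 3.6/5.1 = 0.70588
P₀ = (1-ρ)/(1-ρ^(K+1)) = (1-0.70588)/(1-0.70588^9) = 0.2941/0.9565 = 0.3075
P_K = P₀×ρ^K = 0.3075 × 0.70588^8 = 0.3075 × 0.06164 = 0.01895
Blocking probability P_8 = 0.01895 (1.90%)
L = ρ[1 - (K+1)ρ^K + Kρ^(K+1)] / [(1-ρ)(1-ρ^(K+1))]
L = 0.70588 × (1 - 9×0.06164 + 8×0.04351) / ((1 - 0.70588) × (1 - 0.04351)) = 1.9906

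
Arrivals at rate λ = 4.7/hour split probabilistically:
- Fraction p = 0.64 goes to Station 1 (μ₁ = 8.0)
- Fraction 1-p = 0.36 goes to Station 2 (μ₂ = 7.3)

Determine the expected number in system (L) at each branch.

Effective rates: λ₁ = 4.7×0.64 = 3.008, λ₂ = 4.7×0.36 = 1.692
Station 1: ρ₁ = 3.008/8.0 = 0.3760, L₁ = ρ₁/(1-ρ₁) = 0.3760/(1-0.3760) = 0.6026
Station 2: ρ₂ = 1.692/7.3 = 0.2318, L₂ = ρ₂/(1-ρ₂) = 0.2318/(1-0.2318) = 0.3017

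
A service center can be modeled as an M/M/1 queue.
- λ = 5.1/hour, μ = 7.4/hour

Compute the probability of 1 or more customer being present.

ρ = λ/μ = 5.1/7.4 = 0.6892
P(N ≥ n) = ρⁿ
P(N ≥ 1) = 0.6892^1
P(N ≥ 1) = 0.6892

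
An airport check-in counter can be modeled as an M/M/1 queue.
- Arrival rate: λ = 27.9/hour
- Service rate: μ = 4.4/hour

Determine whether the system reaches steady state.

Stability requires ρ = λ/(cμ) < 1
ρ = 27.9/(1 × 4.4) = 27.9/4.40 = 6.3409
Since 6.3409 ≥ 1, the system is UNSTABLE.
Queue grows without bound. Need μ > λ = 27.9.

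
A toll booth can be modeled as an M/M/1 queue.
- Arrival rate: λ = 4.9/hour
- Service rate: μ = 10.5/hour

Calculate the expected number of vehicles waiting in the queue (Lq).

ρ = λ/μ = 4.9/10.5 = 0.4667
For M/M/1: Lq = λ²/(μ(μ-λ))
Lq = 24.01/(10.5 × 5.60)
Lq = 0.4083 vehicles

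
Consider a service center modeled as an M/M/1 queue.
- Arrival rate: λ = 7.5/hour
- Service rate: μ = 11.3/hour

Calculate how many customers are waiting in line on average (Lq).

ρ = λ/μ = 7.5/11.3 = 0.6637
For M/M/1: Lq = λ²/(μ(μ-λ))
Lq = 56.25/(11.3 × 3.80)
Lq = 1.3100 customers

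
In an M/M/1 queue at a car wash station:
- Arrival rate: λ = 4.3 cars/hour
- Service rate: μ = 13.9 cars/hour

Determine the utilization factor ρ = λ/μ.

Server utilization: ρ = λ/μ
ρ = 4.3/13.9 = 0.3094
The server is busy 30.94% of the time.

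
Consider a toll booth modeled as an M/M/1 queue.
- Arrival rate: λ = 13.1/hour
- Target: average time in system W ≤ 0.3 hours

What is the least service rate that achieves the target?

For M/M/1: W = 1/(μ-λ)
Need W ≤ 0.3, so 1/(μ-λ) ≤ 0.3
μ - λ ≥ 1/0.3 = 3.3333
μ ≥ 13.1 + 3.3333 = 16.4333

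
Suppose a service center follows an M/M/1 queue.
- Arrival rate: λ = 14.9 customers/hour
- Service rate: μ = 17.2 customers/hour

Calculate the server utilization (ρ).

Server utilization: ρ = λ/μ
ρ = 14.9/17.2 = 0.8663
The server is busy 86.63% of the time.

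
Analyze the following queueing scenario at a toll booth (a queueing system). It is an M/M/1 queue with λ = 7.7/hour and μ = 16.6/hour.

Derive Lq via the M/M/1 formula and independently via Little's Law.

Method 1 (direct): Lq = λ²/(μ(μ-λ)) = 59.29/(16.6 × 8.90) = 0.4013

Method 2 (Little's Law):
W = 1/(μ-λ) = 1/8.90 = 0.11236
Wq = W - 1/μ = 0.11236 - 0.060241 = 0.05212
Lq = λWq = 7.7 × 0.05212 = 0.4013 ✔ (matches Method 1)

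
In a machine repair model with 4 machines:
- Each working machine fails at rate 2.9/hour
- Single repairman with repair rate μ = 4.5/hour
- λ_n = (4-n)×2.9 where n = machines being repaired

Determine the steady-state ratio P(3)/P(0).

P(3)/P(0) = ∏_{i=0}^{3-1} λ_i/μ_{i+1}
= (4-0)×2.9/4.5 × (4-1)×2.9/4.5 × (4-2)×2.9/4.5
= 6.4234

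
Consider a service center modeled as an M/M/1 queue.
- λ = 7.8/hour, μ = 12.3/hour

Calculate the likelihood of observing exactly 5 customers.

ρ = λ/μ = 7.8/12.3 = 0.63415
P(n) = (1-ρ)ρⁿ
P(5) = (1-0.63415) × 0.63415^5
P(5) = 0.36585 × 0.10256
P(5) = 0.03752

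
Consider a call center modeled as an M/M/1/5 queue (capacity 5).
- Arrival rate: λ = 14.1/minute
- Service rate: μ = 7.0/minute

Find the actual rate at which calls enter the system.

ρ = λ/μ = 14.1/7.0 = 2.0143
P₀ = (1-ρ)/(1-ρ^(K+1)) = (1-2.0143)/(1-2.0143^6) = -1.0143/-65.7951 = 0.01542
P_K = P₀×ρ^K = 0.015416 × 2.0143^5 = 0.015416 × 33.1605 = 0.5112
λ_eff = λ(1-P_K) = 14.1 × (1 - 0.5112) = 14.1 × 0.4888 = 6.8921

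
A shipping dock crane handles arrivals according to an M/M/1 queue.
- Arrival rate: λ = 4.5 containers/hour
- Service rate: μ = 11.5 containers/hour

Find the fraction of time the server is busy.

Server utilization: ρ = λ/μ
ρ = 4.5/11.5 = 0.3913
The server is busy 39.13% of the time.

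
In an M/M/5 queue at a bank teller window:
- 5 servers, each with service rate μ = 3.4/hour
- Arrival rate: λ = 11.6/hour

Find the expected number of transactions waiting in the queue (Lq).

Traffic intensity: ρ = λ/(cμ) = 11.6/(5×3.4) = 0.6824
Since ρ = 0.6824 < 1, system is stable.
Offered load a = λ/μ = cρ = 11.6/3.4 = 3.4118
P₀ = [ Σₙ₌₀^4 aⁿ/n! + a^5/(5!(1-ρ)) ]⁻¹
Σ = a^0/0! + a^1/1! + a^2/2! + a^3/3! + a^4/4! = 1.0000 + 3.4118 + 5.8201 + 6.6189 + 5.6455 = 22.4963
a^5/(5!(1-ρ)) = 462.2696/(120 × 0.317647) = 12.1274
P₀ = 1/(22.4963 + 12.1274) = 0.02888
Lq = P₀·a^5·ρ / (5!(1-ρ)²) = 0.02888 × 462.2696 × 0.6824 / (120 × 0.1009) = 0.7524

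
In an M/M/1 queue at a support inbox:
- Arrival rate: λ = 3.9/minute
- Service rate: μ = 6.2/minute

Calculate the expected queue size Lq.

ρ = λ/μ = 3.9/6.2 = 0.6290
For M/M/1: Lq = λ²/(μ(μ-λ))
Lq = 15.21/(6.2 × 2.30)
Lq = 1.0666 emails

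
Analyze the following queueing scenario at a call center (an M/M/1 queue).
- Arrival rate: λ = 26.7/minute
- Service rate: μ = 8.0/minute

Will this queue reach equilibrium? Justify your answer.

Stability requires ρ = λ/(cμ) < 1
ρ = 26.7/(1 × 8.0) = 26.7/8.00 = 3.3375
Since 3.3375 ≥ 1, the system is UNSTABLE.
Queue grows without bound. Need μ > λ = 26.7.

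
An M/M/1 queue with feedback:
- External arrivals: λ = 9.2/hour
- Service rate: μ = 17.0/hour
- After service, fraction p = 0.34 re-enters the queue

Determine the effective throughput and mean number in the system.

Effective arrival rate: λ_eff = λ/(1-p) = 9.2/(1-0.34) = 9.2/0.66 = 13.9393939
ρ = λ_eff/μ = 13.9393939/17.0 = 0.8199643
L = ρ/(1-ρ) = 0.8199643/(1-0.8199643) = 4.5545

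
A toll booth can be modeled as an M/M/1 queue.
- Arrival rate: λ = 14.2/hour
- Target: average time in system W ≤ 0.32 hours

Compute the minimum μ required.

For M/M/1: W = 1/(μ-λ)
Need W ≤ 0.32, so 1/(μ-λ) ≤ 0.32
μ - λ ≥ 1/0.32 = 3.1250
μ ≥ 14.2 + 3.1250 = 17.3250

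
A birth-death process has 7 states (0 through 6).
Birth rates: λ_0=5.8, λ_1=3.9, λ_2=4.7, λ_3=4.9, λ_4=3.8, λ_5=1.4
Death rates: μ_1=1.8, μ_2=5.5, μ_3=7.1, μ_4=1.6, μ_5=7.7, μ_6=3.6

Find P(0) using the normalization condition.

Ratios P(n)/P(0) = (λ₀···λₙ₋₁)/(μ₁···μₙ):
P(1)/P(0) = (5.8)/(1.8) = 3.222222
P(2)/P(0) = (5.8×3.9)/(1.8×5.5) = 2.284848
P(3)/P(0) = (5.8×3.9×4.7)/(1.8×5.5×7.1) = 1.512505
P(4)/P(0) = (5.8×3.9×4.7×4.9)/(1.8×5.5×7.1×1.6) = 4.632048
P(5)/P(0) = (5.8×3.9×4.7×4.9×3.8)/(1.8×5.5×7.1×1.6×7.7) = 2.285946
P(6)/P(0) = (5.8×3.9×4.7×4.9×3.8×1.4)/(1.8×5.5×7.1×1.6×7.7×3.6) = 0.8889788

Normalization: ∑ P(n) = 1
P(0) × (1.000000 + 3.222222 + 2.284848 + 1.512505 + 4.632048 + 2.285946 + 0.8889788) = 1
P(0) × 15.82655 = 1
P(0) = 1/15.82655 = 0.06318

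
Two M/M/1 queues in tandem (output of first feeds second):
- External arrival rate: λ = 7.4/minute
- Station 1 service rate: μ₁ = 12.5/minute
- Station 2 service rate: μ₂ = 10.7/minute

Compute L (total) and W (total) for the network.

By Jackson's theorem, each station behaves as independent M/M/1.
Station 1: ρ₁ = 7.4/12.5 = 0.5920, L₁ = ρ₁/(1-ρ₁) = λ/(μ₁-λ) = 7.4/5.10 = 1.4510
Station 2: ρ₂ = 7.4/10.7 = 0.6916, L₂ = ρ₂/(1-ρ₂) = λ/(μ₂-λ) = 7.4/3.30 = 2.2424
Total: L = L₁ + L₂ = 1.4510 + 2.2424 = 3.6934
W = L/λ = 3.6934/7.4 = 0.4991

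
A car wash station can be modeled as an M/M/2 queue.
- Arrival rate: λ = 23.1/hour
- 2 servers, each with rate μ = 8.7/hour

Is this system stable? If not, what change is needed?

Stability requires ρ = λ/(cμ) < 1
ρ = 23.1/(2 × 8.7) = 23.1/17.40 = 1.3276
Since 1.3276 ≥ 1, the system is UNSTABLE.
Need c > λ/μ = 23.1/8.7 = 2.66.
Minimum servers needed: c = 3.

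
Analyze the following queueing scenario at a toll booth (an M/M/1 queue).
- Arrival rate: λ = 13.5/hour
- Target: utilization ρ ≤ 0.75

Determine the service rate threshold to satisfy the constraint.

ρ = λ/μ, so μ = λ/ρ
μ ≥ 13.5/0.75 = 18.0000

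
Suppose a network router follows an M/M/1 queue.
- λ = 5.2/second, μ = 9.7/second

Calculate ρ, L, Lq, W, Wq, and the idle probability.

Step 1: ρ = λ/μ = 5.2/9.7 = 0.5361
Step 2: L = λ/(μ-λ) = 5.2/4.50 = 1.1556
Step 3: Lq = λ²/(μ(μ-λ)) = 27.04/(9.7×4.50) = 0.6195
Step 4: W = 1/(μ-λ) = 1/4.50 = 0.222222
Step 5: Wq = λ/(μ(μ-λ)) = 5.2/(9.7×4.50) = 0.1191
Step 6: P(0) = 1-ρ = 0.4639
Verify: L = λW = 5.2×0.222222 = 1.1556 ✔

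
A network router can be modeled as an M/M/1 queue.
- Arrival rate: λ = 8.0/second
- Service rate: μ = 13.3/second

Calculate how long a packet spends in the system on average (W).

First, compute utilization: ρ = λ/μ = 8.0/13.3 = 0.6015
For M/M/1: W = 1/(μ-λ)
W = 1/(13.3-8.0) = 1/5.30
W = 0.1887 seconds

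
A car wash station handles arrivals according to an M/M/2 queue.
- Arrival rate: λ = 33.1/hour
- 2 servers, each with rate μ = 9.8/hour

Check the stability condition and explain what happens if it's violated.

Stability requires ρ = λ/(cμ) < 1
ρ = 33.1/(2 × 9.8) = 33.1/19.60 = 1.6888
Since 1.6888 ≥ 1, the system is UNSTABLE.
Need c > λ/μ = 33.1/9.8 = 3.38.
Minimum servers needed: c = 4.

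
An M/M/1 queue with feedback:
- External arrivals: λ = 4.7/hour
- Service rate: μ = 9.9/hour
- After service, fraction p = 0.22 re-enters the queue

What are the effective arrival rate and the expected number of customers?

Effective arrival rate: λ_eff = λ/(1-p) = 4.7/(1-0.22) = 4.7/0.78 = 6.0256
ρ = λ_eff/μ = 6.0256/9.9 = 0.60865
L = ρ/(1-ρ) = 0.60865/(1-0.60865) = 1.5553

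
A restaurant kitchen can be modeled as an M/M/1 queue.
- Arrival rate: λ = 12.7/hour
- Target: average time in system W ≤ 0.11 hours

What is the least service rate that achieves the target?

For M/M/1: W = 1/(μ-λ)
Need W ≤ 0.11, so 1/(μ-λ) ≤ 0.11
μ - λ ≥ 1/0.11 = 9.0909
μ ≥ 12.7 + 9.0909 = 21.7909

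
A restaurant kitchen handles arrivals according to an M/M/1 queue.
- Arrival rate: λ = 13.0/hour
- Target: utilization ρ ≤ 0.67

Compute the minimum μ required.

ρ = λ/μ, so μ = λ/ρ
μ ≥ 13.0/0.67 = 19.4030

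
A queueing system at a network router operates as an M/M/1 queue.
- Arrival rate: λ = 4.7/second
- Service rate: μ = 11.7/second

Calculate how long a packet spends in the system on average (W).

First, compute utilization: ρ = λ/μ = 4.7/11.7 = 0.4017
For M/M/1: W = 1/(μ-λ)
W = 1/(11.7-4.7) = 1/7.00
W = 0.1429 seconds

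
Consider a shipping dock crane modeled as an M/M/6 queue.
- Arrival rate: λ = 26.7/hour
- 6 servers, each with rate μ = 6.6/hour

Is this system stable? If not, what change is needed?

Stability requires ρ = λ/(cμ) < 1
ρ = 26.7/(6 × 6.6) = 26.7/39.60 = 0.6742
Since 0.6742 < 1, the system is STABLE.
The servers are busy 67.42% of the time.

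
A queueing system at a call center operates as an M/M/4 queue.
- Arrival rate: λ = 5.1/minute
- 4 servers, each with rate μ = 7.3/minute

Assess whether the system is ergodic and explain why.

Stability requires ρ = λ/(cμ) < 1
ρ = 5.1/(4 × 7.3) = 5.1/29.20 = 0.1747
Since 0.1747 < 1, the system is STABLE.
The servers are busy 17.47% of the time.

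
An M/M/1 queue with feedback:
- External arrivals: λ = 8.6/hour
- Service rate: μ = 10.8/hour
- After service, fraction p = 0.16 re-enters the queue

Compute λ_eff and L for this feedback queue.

Effective arrival rate: λ_eff = λ/(1-p) = 8.6/(1-0.16) = 8.6/0.84 = 10.238095
ρ = λ_eff/μ = 10.238095/10.8 = 0.9479718
L = ρ/(1-ρ) = 0.9479718/(1-0.9479718) = 18.2203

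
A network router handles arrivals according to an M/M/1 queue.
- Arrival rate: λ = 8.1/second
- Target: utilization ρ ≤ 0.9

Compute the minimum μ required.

ρ = λ/μ, so μ = λ/ρ
μ ≥ 8.1/0.9 = 9.0000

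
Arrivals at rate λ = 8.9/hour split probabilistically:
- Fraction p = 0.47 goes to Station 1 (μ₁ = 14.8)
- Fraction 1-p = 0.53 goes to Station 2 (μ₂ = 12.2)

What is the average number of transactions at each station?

Effective rates: λ₁ = 8.9×0.47 = 4.183, λ₂ = 8.9×0.53 = 4.717
Station 1: ρ₁ = 4.183/14.8 = 0.28264, L₁ = ρ₁/(1-ρ₁) = 0.28264/(1-0.28264) = 0.3940
Station 2: ρ₂ = 4.717/12.2 = 0.38664, L₂ = ρ₂/(1-ρ₂) = 0.38664/(1-0.38664) = 0.6304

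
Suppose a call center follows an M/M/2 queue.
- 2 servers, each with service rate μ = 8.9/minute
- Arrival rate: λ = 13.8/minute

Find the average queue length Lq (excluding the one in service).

Traffic intensity: ρ = λ/(cμ) = 13.8/(2×8.9) = 0.7753
Since ρ = 0.7753 < 1, system is stable.
Offered load a = λ/μ = cρ = 13.8/8.9 = 1.5506
P₀ = [ Σₙ₌₀^1 aⁿ/n! + a^2/(2!(1-ρ)) ]⁻¹
Σ = a^0/0! + a^1/1! = 1.0000 + 1.5506 = 2.5506
a^2/(2!(1-ρ)) = 2.40424/(2 × 0.224719) = 5.3494
P₀ = 1/(2.5506 + 5.3494) = 0.1266
Lq = P₀·a^2·ρ / (2!(1-ρ)²) = 0.126582 × 2.40424 × 0.775281 / (2 × 0.0504987) = 2.3361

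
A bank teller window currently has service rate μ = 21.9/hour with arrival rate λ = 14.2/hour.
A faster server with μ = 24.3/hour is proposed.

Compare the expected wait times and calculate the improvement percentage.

System 1: ρ₁ = 14.2/21.9 = 0.6484, W₁ = 1/(21.9-14.2) = 0.12987
System 2: ρ₂ = 14.2/24.3 = 0.5844, W₂ = 1/(24.3-14.2) = 0.099010
Improvement: (W₁-W₂)/W₁ = (0.12987-0.099010)/0.12987 = 23.76%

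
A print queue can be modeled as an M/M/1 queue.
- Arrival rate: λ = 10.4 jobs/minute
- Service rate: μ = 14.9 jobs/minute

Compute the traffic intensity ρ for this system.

Server utilization: ρ = λ/μ
ρ = 10.4/14.9 = 0.6980
The server is busy 69.80% of the time.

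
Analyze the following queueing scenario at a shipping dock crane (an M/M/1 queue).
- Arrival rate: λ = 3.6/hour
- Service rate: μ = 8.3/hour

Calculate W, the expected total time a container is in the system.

First, compute utilization: ρ = λ/μ = 3.6/8.3 = 0.4337
For M/M/1: W = 1/(μ-λ)
W = 1/(8.3-3.6) = 1/4.70
W = 0.2128 hours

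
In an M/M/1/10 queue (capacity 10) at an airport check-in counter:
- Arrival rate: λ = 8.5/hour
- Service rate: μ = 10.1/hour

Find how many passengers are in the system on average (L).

ρ = λ/μ = 8.5/10.1 = 0.84158
P₀ = (1-ρ)/(1-ρ^(K+1)) = (1-0.84158)/(1-0.84158^11) = 0.1584/0.8500 = 0.1864
P_K = P₀×ρ^K = 0.1864 × 0.84158^10 = 0.1864 × 0.1782 = 0.03322
L = ρ[1 - (K+1)ρ^K + Kρ^(K+1)] / [(1-ρ)(1-ρ^(K+1))]
L = 0.84158 × (1 - 11×0.178219 + 10×0.149986) / ((1 - 0.84158) × (1 - 0.149986)) = 3.3714 passengers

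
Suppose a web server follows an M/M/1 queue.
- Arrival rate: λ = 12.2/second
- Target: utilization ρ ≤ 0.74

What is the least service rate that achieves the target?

ρ = λ/μ, so μ = λ/ρ
μ ≥ 12.2/0.74 = 16.4865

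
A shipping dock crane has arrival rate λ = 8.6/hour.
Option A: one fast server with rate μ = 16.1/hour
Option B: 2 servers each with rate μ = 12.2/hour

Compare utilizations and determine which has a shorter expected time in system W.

Option A: single server μ = 16.1 (M/M/1)
  ρ_A = 8.6/16.1 = 0.5342
  W_A = 1/(μ-λ) = 1/(16.1-8.6) = 1/7.50 = 0.1333

Option B: 2 servers μ = 12.2 (M/M/2)
  ρ_B = λ/(cμ) = 8.6/(2×12.2) = 0.3525
  Offered load a = λ/μ = cρ = 8.6/12.2 = 0.7049
  P₀ = [ Σₙ₌₀^1 aⁿ/n! + a^2/(2!(1-ρ)) ]⁻¹
  Σ = a^0/0! + a^1/1! = 1.0000 + 0.7049 = 1.7049
  a^2/(2!(1-ρ)) = 0.4969/(2 × 0.6475) = 0.3837
  P₀ = 1/(1.7049 + 0.3837) = 0.4788
  Lq = P₀·a^2·ρ / (2!(1-ρ)²) = 0.47879 × 0.49691 × 0.35246 / (2 × 0.41931) = 0.09999
  Wq_B = Lq/λ = 0.09999/8.6 = 0.011627
  W_B = Wq_B + 1/μ = 0.011627 + 0.081967 = 0.09359

Since W_B = 0.09359 < W_A = 0.1333, Option B (multiple servers) has the shorter time in system.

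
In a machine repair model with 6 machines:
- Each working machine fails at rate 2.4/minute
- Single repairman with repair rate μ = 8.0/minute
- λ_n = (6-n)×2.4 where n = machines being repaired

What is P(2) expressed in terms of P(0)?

P(2)/P(0) = ∏_{i=0}^{2-1} λ_i/μ_{i+1}
= (6-0)×2.4/8.0 × (6-1)×2.4/8.0
= 2.7000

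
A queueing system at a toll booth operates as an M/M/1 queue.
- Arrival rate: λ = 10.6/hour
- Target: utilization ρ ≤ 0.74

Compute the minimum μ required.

ρ = λ/μ, so μ = λ/ρ
μ ≥ 10.6/0.74 = 14.3243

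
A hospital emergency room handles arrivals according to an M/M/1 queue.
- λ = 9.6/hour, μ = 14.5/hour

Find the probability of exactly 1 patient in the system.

ρ = λ/μ = 9.6/14.5 = 0.6621
P(n) = (1-ρ)ρⁿ
P(1) = (1-0.6621) × 0.6621^1
P(1) = 0.3379 × 0.6621
P(1) = 0.2237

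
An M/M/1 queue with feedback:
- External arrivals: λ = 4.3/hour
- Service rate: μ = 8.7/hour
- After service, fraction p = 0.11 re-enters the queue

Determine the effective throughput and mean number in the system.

Effective arrival rate: λ_eff = λ/(1-p) = 4.3/(1-0.11) = 4.3/0.89 = 4.8315
ρ = λ_eff/μ = 4.8315/8.7 = 0.55534
L = ρ/(1-ρ) = 0.55534/(1-0.55534) = 1.2489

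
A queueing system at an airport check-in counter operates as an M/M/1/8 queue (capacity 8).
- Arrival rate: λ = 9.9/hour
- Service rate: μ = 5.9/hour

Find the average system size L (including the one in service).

ρ = λ/μ = 9.9/5.9 = 1.67797
P₀ = (1-ρ)/(1-ρ^(K+1)) = (1-1.67797)/(1-1.67797^9) = -0.6780/-104.4527 = 0.006491
P_K = P₀×ρ^K = 0.006491 × 1.67797^8 = 0.006491 × 62.8454 = 0.4079
L = ρ[1 - (K+1)ρ^K + Kρ^(K+1)] / [(1-ρ)(1-ρ^(K+1))]
L = 1.67797 × (1 - 9×62.8454 + 8×105.4527) / ((1 - 1.67797) × (1 - 105.4527)) = 6.6112 passengers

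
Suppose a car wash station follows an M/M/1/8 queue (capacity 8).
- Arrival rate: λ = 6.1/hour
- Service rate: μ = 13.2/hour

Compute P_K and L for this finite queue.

ρ = λ/μ = 6.1/13.2 = 0.46212
P₀ = (1-ρ)/(1-ρ^(K+1)) = (1-0.46212)/(1-0.46212^9) = 0.5379/0.9990 = 0.5384
P_K = P₀×ρ^K = 0.5384 × 0.46212^8 = 0.5384 × 0.002080 = 0.001120
Blocking probability P_8 = 0.001120 (0.11%)
L = ρ[1 - (K+1)ρ^K + Kρ^(K+1)] / [(1-ρ)(1-ρ^(K+1))]
L = 0.46212 × (1 - 9×0.002080 + 8×0.0009612) / ((1 - 0.46212) × (1 - 0.0009612)) = 0.8505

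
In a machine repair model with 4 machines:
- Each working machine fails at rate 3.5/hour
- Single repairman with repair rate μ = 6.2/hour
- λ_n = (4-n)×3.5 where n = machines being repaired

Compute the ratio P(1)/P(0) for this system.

P(1)/P(0) = ∏_{i=0}^{1-1} λ_i/μ_{i+1}
= (4-0)×3.5/6.2
= 2.2581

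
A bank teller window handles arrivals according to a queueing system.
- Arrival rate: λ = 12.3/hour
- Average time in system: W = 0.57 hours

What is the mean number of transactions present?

Little's Law: L = λW
L = 12.3 × 0.57 = 7.0110 transactions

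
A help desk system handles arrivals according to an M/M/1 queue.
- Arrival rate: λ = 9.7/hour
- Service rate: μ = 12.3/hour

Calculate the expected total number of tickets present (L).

ρ = λ/μ = 9.7/12.3 = 0.7886
For M/M/1: L = λ/(μ-λ)
L = 9.7/(12.3-9.7) = 9.7/2.60
L = 3.7308 tickets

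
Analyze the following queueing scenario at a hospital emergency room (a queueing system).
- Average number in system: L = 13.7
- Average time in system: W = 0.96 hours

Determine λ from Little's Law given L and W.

Little's Law: L = λW, so λ = L/W
λ = 13.7/0.96 = 14.2708 patients/hour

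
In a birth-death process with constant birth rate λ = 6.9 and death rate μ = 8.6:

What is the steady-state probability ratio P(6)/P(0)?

For constant rates: P(n)/P(0) = (λ/μ)^n
P(6)/P(0) = (6.9/8.6)^6 = 0.8023^6 = 0.2667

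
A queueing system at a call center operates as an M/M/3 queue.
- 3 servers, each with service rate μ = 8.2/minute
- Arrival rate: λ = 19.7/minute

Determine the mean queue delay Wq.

Traffic intensity: ρ = λ/(cμ) = 19.7/(3×8.2) = 0.8008
Since ρ = 0.8008 < 1, system is stable.
Offered load a = λ/μ = cρ = 19.7/8.2 = 2.4024
P₀ = [ Σₙ₌₀^2 aⁿ/n! + a^3/(3!(1-ρ)) ]⁻¹
Σ = a^0/0! + a^1/1! + a^2/2! = 1.0000 + 2.4024 + 2.8859 = 6.2883
a^3/(3!(1-ρ)) = 13.8662/(6 × 0.199187) = 11.6023
P₀ = 1/(6.2883 + 11.6023) = 0.05590
Lq = P₀·a^3·ρ / (3!(1-ρ)²) = 0.055895 × 13.8662 × 0.80081 / (6 × 0.039675) = 2.6073
Wq = Lq/λ = 2.60729/19.7 = 0.1323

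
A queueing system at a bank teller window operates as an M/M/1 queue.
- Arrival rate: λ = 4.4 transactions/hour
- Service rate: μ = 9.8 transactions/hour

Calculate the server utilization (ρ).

Server utilization: ρ = λ/μ
ρ = 4.4/9.8 = 0.4490
The server is busy 44.90% of the time.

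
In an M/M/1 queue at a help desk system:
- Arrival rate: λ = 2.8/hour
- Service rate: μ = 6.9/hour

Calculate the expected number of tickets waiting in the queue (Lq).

ρ = λ/μ = 2.8/6.9 = 0.4058
For M/M/1: Lq = λ²/(μ(μ-λ))
Lq = 7.84/(6.9 × 4.10)
Lq = 0.2771 tickets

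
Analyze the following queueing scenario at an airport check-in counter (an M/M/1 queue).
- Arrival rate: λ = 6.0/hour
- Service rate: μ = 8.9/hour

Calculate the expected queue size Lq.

ρ = λ/μ = 6.0/8.9 = 0.6742
For M/M/1: Lq = λ²/(μ(μ-λ))
Lq = 36.00/(8.9 × 2.90)
Lq = 1.3948 passengers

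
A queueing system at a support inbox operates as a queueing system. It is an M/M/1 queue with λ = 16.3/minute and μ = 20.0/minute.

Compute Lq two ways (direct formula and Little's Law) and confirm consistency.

Method 1 (direct): Lq = λ²/(μ(μ-λ)) = 265.69/(20.0 × 3.70) = 3.5904

Method 2 (Little's Law):
W = 1/(μ-λ) = 1/3.70 = 0.27027
Wq = W - 1/μ = 0.27027 - 0.050000 = 0.22027
Lq = λWq = 16.3 × 0.22027 = 3.5904 ✔ (matches Method 1)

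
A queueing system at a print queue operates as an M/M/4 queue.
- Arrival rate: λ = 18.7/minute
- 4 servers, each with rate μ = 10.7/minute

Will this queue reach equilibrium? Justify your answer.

Stability requires ρ = λ/(cμ) < 1
ρ = 18.7/(4 × 10.7) = 18.7/42.80 = 0.4369
Since 0.4369 < 1, the system is STABLE.
The servers are busy 43.69% of the time.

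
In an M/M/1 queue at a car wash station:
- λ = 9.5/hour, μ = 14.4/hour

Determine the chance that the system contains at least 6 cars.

ρ = λ/μ = 9.5/14.4 = 0.659722
P(N ≥ n) = ρⁿ
P(N ≥ 6) = 0.659722^6
P(N ≥ 6) = 0.08245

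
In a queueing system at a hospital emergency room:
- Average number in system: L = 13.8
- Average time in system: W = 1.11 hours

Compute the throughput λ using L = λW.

Little's Law: L = λW, so λ = L/W
λ = 13.8/1.11 = 12.4324 patients/hour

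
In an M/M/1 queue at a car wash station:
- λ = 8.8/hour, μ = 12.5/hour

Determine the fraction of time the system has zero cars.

ρ = λ/μ = 8.8/12.5 = 0.7040
P(0) = 1 - ρ = 1 - 0.7040 = 0.2960
The server is idle 29.60% of the time.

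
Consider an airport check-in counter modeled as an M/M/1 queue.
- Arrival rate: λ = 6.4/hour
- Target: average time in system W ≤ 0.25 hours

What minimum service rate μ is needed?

For M/M/1: W = 1/(μ-λ)
Need W ≤ 0.25, so 1/(μ-λ) ≤ 0.25
μ - λ ≥ 1/0.25 = 4.0000
μ ≥ 6.4 + 4.0000 = 10.4000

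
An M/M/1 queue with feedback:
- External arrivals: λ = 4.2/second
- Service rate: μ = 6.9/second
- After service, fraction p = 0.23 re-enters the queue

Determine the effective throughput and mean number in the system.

Effective arrival rate: λ_eff = λ/(1-p) = 4.2/(1-0.23) = 4.2/0.77 = 5.45455
ρ = λ_eff/μ = 5.45455/6.9 = 0.790514
L = ρ/(1-ρ) = 0.790514/(1-0.790514) = 3.7736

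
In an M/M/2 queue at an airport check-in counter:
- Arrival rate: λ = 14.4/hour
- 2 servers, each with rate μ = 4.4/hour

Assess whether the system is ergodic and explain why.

Stability requires ρ = λ/(cμ) < 1
ρ = 14.4/(2 × 4.4) = 14.4/8.80 = 1.6364
Since 1.6364 ≥ 1, the system is UNSTABLE.
Need c > λ/μ = 14.4/4.4 = 3.27.
Minimum servers needed: c = 4.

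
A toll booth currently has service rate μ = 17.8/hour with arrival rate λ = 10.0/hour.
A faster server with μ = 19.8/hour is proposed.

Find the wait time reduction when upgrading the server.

System 1: ρ₁ = 10.0/17.8 = 0.5618, W₁ = 1/(17.8-10.0) = 0.12821
System 2: ρ₂ = 10.0/19.8 = 0.5051, W₂ = 1/(19.8-10.0) = 0.10204
Improvement: (W₁-W₂)/W₁ = (0.12821-0.10204)/0.12821 = 20.41%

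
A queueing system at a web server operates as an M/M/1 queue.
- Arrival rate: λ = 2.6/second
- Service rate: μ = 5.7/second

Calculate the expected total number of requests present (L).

ρ = λ/μ = 2.6/5.7 = 0.4561
For M/M/1: L = λ/(μ-λ)
L = 2.6/(5.7-2.6) = 2.6/3.10
L = 0.8387 requests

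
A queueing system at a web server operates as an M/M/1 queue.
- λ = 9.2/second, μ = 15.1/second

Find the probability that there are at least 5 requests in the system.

ρ = λ/μ = 9.2/15.1 = 0.60927
P(N ≥ n) = ρⁿ
P(N ≥ 5) = 0.60927^5
P(N ≥ 5) = 0.08396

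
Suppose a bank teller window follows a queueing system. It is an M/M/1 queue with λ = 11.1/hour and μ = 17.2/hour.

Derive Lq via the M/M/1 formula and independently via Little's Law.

Method 1 (direct): Lq = λ²/(μ(μ-λ)) = 123.21/(17.2 × 6.10) = 1.1743

Method 2 (Little's Law):
W = 1/(μ-λ) = 1/6.10 = 0.16393
Wq = W - 1/μ = 0.16393 - 0.058140 = 0.10579
Lq = λWq = 11.1 × 0.10579 = 1.1743 ✔ (matches Method 1)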